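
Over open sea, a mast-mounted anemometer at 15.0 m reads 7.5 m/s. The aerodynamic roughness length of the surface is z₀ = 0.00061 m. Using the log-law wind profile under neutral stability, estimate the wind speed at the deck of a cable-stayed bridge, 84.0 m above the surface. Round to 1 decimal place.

8.8 m/s

Log law: V(z) ∝ ln(z/z₀), so V₂/V₁ = ln(z₂/z₀) / ln(z₁/z₀).
ln(84.0/0.00061) = 11.8329, ln(15.0/0.00061) = 10.1101
V₂ = 7.5 × 11.8329/10.1101 = 7.5 × 1.1704 = 8.7780 m/s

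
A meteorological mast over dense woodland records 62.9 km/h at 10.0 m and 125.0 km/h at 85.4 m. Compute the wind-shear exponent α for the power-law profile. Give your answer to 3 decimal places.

α ≈ 0.320

Power law: V₂/V₁ = (z₂/z₁)^α ⇒ α = ln(V₂/V₁) / ln(z₂/z₁)
α = ln(125.0/62.9) / ln(85.4/10.0) = ln(1.9873) / ln(8.5400)
  = 0.68677 / 2.14476 = 0.32021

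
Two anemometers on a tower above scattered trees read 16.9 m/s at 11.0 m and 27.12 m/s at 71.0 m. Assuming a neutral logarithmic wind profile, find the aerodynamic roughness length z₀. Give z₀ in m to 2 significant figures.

z₀ ≈ 0.50 m

Log law: V(z) ∝ ln(z/z₀). With r = V₁/V₂ = 16.9/27.12 = 0.62316,
r · ln(z₂/z₀) = ln(z₁/z₀) ⇒ ln z₀ = (ln z₁ − r·ln z₂)/(1 − r)
ln z₀ = (2.39790 − 0.62316×4.26268) / 0.37684 = -0.6858
z₀ = exp(-0.6858) = 0.5037 m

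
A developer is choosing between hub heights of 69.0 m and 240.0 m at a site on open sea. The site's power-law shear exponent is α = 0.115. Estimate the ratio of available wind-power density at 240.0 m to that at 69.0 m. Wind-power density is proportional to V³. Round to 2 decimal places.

Speed ratio: V_B/V_A = (z_B/z_A)^α = (240.0/69.0)^0.115 = (3.4783)^0.115 = 1.15414
Power-density ratio: P_B/P_A = (V_B/V_A)³ = (1.15414)³ = 1.53734

1.54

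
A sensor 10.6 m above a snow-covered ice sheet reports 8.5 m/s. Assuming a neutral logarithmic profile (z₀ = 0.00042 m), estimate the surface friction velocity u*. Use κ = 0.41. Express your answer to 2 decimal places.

Log law: V(z) = (u*/κ) · ln(z/z₀) ⇒ u* = κ · V / ln(z/z₀)
u* = 0.41 × 8.5 / ln(10.6/0.00042) = 0.41 × 8.5 / 10.1361
   = 3.4850 / 10.1361 = 0.3438 m/s

u* ≈ 0.34 m/s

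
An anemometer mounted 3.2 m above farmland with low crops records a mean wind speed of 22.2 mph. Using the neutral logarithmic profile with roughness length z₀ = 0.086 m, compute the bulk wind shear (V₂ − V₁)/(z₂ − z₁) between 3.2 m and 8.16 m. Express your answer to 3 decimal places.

Log law: V₂ = V₁ · ln(z₂/z₀)/ln(z₁/z₀) = 22.2 × 4.5527/3.6166 = 27.9461 mph
ΔV/Δz = (27.9461 − 22.2)/(8.16 − 3.2) = 5.7461/4.9600 = 1.15850 mph/m

1.158 mph/m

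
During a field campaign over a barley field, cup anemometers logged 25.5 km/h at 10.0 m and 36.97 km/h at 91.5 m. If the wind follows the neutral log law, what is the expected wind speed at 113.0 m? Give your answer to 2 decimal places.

Log law: V ∝ ln(z/z₀). From the pair, with r = V₁/V₂ = 0.68975,
ln z₀ = (ln z₁ − r·ln z₂)/(1 − r) = (2.3026 − 0.68975×4.5163)/0.31025 = -2.6190 → z₀ = 0.07287 m
V₃ = V₁ · ln(z₃/z₀)/ln(z₁/z₀) = 25.5 × 7.3464/4.9216 = 38.0635 km/h

38.06 km/h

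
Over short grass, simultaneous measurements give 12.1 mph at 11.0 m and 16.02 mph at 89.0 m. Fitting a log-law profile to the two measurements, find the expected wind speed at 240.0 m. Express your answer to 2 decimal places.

17.88 mph

Log law: V ∝ ln(z/z₀). From the pair, with r = V₁/V₂ = 0.75531,
ln z₀ = (ln z₁ − r·ln z₂)/(1 − r) = (2.3979 − 0.75531×4.4886)/0.24469 = -4.0557 → z₀ = 0.01732 m
V₃ = V₁ · ln(z₃/z₀)/ln(z₁/z₀) = 12.1 × 9.5363/6.4536 = 17.8799 mph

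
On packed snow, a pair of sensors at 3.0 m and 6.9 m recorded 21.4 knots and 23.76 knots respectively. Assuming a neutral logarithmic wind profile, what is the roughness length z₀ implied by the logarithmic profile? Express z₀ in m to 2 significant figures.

z₀ ≈ 0.0016 m

Log law: V(z) ∝ ln(z/z₀). With r = V₁/V₂ = 21.4/23.76 = 0.90067,
r · ln(z₂/z₀) = ln(z₁/z₀) ⇒ ln z₀ = (ln z₁ − r·ln z₂)/(1 − r)
ln z₀ = (1.09861 − 0.90067×1.93152) / 0.09933 = -6.4540
z₀ = exp(-6.4540) = 0.001574 m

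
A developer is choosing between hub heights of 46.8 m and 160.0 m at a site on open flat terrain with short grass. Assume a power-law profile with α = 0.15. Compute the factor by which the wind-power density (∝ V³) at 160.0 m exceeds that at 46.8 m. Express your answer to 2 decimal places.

1.74

Speed ratio: V_B/V_A = (z_B/z_A)^α = (160.0/46.8)^0.15 = (3.4188)^0.15 = 1.20249
Power-density ratio: P_B/P_A = (V_B/V_A)³ = (1.20249)³ = 1.73877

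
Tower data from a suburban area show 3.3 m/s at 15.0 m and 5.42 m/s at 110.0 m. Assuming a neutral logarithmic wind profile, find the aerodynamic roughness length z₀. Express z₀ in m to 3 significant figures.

Log law: V(z) ∝ ln(z/z₀). With r = V₁/V₂ = 3.3/5.42 = 0.60886,
r · ln(z₂/z₀) = ln(z₁/z₀) ⇒ ln z₀ = (ln z₁ − r·ln z₂)/(1 − r)
ln z₀ = (2.70805 − 0.60886×4.70048) / 0.39114 = -0.3934
z₀ = exp(-0.3934) = 0.6748 m

z₀ ≈ 0.675 m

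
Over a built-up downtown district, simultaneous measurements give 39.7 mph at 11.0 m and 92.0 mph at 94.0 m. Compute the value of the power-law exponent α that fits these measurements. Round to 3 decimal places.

Power law: V₂/V₁ = (z₂/z₁)^α ⇒ α = ln(V₂/V₁) / ln(z₂/z₁)
α = ln(92.0/39.7) / ln(94.0/11.0) = ln(2.3174) / ln(8.5455)
  = 0.84044 / 2.14540 = 0.39174

α ≈ 0.392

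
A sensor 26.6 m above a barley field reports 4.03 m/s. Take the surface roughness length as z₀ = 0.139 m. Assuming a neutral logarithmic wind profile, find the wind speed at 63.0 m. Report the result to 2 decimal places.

Log law: V(z) ∝ ln(z/z₀), so V₂/V₁ = ln(z₂/z₀) / ln(z₁/z₀).
ln(63.0/0.139) = 6.1164, ln(26.6/0.139) = 5.2542
V₂ = 4.03 × 6.1164/5.2542 = 4.03 × 1.1641 = 4.6913 m/s

4.69 m/s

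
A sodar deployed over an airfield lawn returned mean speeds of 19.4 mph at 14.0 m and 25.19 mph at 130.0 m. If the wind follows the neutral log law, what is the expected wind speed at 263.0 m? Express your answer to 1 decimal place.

27.0 mph

Log law: V ∝ ln(z/z₀). From the pair, with r = V₁/V₂ = 0.77015,
ln z₀ = (ln z₁ − r·ln z₂)/(1 − r) = (2.6391 − 0.77015×4.8675)/0.22985 = -4.8277 → z₀ = 0.008005 m
V₃ = V₁ · ln(z₃/z₀)/ln(z₁/z₀) = 19.4 × 10.3998/7.4667 = 27.0207 mph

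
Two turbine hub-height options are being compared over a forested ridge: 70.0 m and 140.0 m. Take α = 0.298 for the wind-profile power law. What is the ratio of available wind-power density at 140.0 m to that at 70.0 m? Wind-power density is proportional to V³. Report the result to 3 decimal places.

Speed ratio: V_B/V_A = (z_B/z_A)^α = (140.0/70.0)^0.298 = (2.0000)^0.298 = 1.22944
Power-density ratio: P_B/P_A = (V_B/V_A)³ = (1.22944)³ = 1.85832

1.858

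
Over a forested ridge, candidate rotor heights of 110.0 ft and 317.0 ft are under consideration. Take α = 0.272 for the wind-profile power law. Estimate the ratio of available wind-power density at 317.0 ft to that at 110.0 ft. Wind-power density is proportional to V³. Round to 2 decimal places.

Speed ratio: V_B/V_A = (z_B/z_A)^α = (317.0/110.0)^0.272 = (2.8818)^0.272 = 1.33361
Power-density ratio: P_B/P_A = (V_B/V_A)³ = (1.33361)³ = 2.37185

2.37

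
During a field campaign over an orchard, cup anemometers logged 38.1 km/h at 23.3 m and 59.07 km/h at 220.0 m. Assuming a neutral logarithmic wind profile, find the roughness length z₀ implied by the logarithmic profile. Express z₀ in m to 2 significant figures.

Log law: V(z) ∝ ln(z/z₀). With r = V₁/V₂ = 38.1/59.07 = 0.64500,
r · ln(z₂/z₀) = ln(z₁/z₀) ⇒ ln z₀ = (ln z₁ − r·ln z₂)/(1 − r)
ln z₀ = (3.14845 − 0.64500×5.39363) / 0.35500 = -0.9308
z₀ = exp(-0.9308) = 0.3943 m

z₀ ≈ 0.39 m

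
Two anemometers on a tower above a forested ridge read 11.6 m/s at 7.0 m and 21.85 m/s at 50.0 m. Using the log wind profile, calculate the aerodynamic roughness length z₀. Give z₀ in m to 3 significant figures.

z₀ ≈ 0.756 m

Log law: V(z) ∝ ln(z/z₀). With r = V₁/V₂ = 11.6/21.85 = 0.53089,
r · ln(z₂/z₀) = ln(z₁/z₀) ⇒ ln z₀ = (ln z₁ − r·ln z₂)/(1 − r)
ln z₀ = (1.94591 − 0.53089×3.91202) / 0.46911 = -0.2792
z₀ = exp(-0.2792) = 0.7564 m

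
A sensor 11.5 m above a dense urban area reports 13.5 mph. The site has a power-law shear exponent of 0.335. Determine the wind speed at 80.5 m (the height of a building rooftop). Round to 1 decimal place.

Power-law profile: V₂ = V₁ · (z₂/z₁)^α
V₂ = 13.5 × (80.5/11.5)^0.335 = 13.5 × (7.0000)^0.335
    = 13.5 × 1.9191 = 25.9085 mph

25.9 mph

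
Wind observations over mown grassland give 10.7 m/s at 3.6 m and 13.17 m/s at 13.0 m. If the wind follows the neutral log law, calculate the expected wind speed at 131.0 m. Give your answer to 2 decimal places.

Log law: V ∝ ln(z/z₀). From the pair, with r = V₁/V₂ = 0.81245,
ln z₀ = (ln z₁ − r·ln z₂)/(1 − r) = (1.2809 − 0.81245×2.5649)/0.18755 = -4.2814 → z₀ = 0.01382 m
V₃ = V₁ · ln(z₃/z₀)/ln(z₁/z₀) = 10.7 × 9.1566/5.5623 = 17.6141 m/s

17.61 m/s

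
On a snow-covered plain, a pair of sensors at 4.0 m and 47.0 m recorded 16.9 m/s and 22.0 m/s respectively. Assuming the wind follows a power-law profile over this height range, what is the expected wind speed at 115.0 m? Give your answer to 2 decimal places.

24.21 m/s

First find α: α = ln(V₂/V₁)/ln(z₂/z₁) = ln(22.0/16.9)/ln(47.0/4.0) = 0.26373/2.46385 = 0.1070
Extrapolate from 47.0 m to 115.0 m: V₃ = 22.0 × (115.0/47.0)^0.1070 = 22.0 × 1.1005 = 24.2113 m/s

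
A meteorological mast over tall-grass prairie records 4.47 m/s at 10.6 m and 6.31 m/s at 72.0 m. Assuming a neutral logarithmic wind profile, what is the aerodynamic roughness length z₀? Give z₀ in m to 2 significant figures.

z₀ ≈ 0.10 m

Log law: V(z) ∝ ln(z/z₀). With r = V₁/V₂ = 4.47/6.31 = 0.70840,
r · ln(z₂/z₀) = ln(z₁/z₀) ⇒ ln z₀ = (ln z₁ − r·ln z₂)/(1 − r)
ln z₀ = (2.36085 − 0.70840×4.27667) / 0.29160 = -2.2933
z₀ = exp(-2.2933) = 0.1009 m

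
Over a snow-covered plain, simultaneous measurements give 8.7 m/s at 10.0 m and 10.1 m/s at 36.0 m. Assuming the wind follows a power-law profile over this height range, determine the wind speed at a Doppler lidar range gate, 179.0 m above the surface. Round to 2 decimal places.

First find α: α = ln(V₂/V₁)/ln(z₂/z₁) = ln(10.1/8.7)/ln(36.0/10.0) = 0.14921/1.28093 = 0.1165
Extrapolate from 36.0 m to 179.0 m: V₃ = 10.1 × (179.0/36.0)^0.1165 = 10.1 × 1.2054 = 12.1748 m/s

12.17 m/s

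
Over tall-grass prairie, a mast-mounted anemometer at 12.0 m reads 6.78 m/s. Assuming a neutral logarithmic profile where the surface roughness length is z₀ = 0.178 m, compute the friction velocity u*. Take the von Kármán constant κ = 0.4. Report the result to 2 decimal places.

Log law: V(z) = (u*/κ) · ln(z/z₀) ⇒ u* = κ · V / ln(z/z₀)
u* = 0.4 × 6.78 / ln(12.0/0.178) = 0.4 × 6.78 / 4.2109
   = 2.7120 / 4.2109 = 0.6440 m/s

u* ≈ 0.64 m/s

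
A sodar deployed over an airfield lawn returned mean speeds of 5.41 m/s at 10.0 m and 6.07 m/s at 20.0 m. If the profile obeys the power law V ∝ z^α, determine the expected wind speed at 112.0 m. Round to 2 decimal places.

8.08 m/s

First find α: α = ln(V₂/V₁)/ln(z₂/z₁) = ln(6.07/5.41)/ln(20.0/10.0) = 0.11511/0.69315 = 0.1661
Extrapolate from 20.0 m to 112.0 m: V₃ = 6.07 × (112.0/20.0)^0.1661 = 6.07 × 1.3312 = 8.0805 m/s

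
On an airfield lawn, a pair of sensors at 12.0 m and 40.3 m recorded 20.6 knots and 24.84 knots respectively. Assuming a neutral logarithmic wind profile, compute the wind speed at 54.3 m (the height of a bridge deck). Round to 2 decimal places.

Log law: V ∝ ln(z/z₀). From the pair, with r = V₁/V₂ = 0.82931,
ln z₀ = (ln z₁ − r·ln z₂)/(1 − r) = (2.4849 − 0.82931×3.6964)/0.17069 = -3.4009 → z₀ = 0.03334 m
V₃ = V₁ · ln(z₃/z₀)/ln(z₁/z₀) = 20.6 × 7.3954/5.8858 = 25.8836 knots

25.88 knots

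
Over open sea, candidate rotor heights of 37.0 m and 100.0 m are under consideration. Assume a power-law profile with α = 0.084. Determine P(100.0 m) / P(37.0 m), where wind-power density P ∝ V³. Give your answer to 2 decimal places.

1.28

Speed ratio: V_B/V_A = (z_B/z_A)^α = (100.0/37.0)^0.084 = (2.7027)^0.084 = 1.08710
Power-density ratio: P_B/P_A = (V_B/V_A)³ = (1.08710)³ = 1.28473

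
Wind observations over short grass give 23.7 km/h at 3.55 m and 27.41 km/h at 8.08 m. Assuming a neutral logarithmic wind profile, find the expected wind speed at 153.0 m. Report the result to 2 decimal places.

40.68 km/h

Log law: V ∝ ln(z/z₀). From the pair, with r = V₁/V₂ = 0.86465,
ln z₀ = (ln z₁ − r·ln z₂)/(1 − r) = (1.2669 − 0.86465×2.0894)/0.13535 = -3.9869 → z₀ = 0.01856 m
V₃ = V₁ · ln(z₃/z₀)/ln(z₁/z₀) = 23.7 × 9.0174/5.2539 = 40.6769 km/h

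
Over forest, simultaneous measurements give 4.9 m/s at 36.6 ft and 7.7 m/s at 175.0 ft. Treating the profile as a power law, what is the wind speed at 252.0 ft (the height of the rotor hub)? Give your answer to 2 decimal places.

8.56 m/s

First find α: α = ln(V₂/V₁)/ln(z₂/z₁) = ln(7.7/4.9)/ln(175.0/36.6) = 0.45199/1.56474 = 0.2889
Extrapolate from 175.0 ft to 252.0 ft: V₃ = 7.7 × (252.0/175.0)^0.2889 = 7.7 × 1.1111 = 8.5553 m/s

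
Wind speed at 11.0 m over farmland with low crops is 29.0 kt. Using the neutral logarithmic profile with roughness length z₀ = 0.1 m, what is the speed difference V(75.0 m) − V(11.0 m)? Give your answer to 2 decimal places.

11.84 kt

Log law: V₂ = V₁ · ln(z₂/z₀)/ln(z₁/z₀) = 29.0 × 6.6201/4.7005 = 40.8431 kt
ΔV = 40.8431 − 29.0 = 11.8431 kt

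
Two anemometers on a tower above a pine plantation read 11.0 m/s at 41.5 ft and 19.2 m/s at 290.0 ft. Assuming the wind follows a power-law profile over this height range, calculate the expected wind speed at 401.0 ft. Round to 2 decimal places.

21.07 m/s

First find α: α = ln(V₂/V₁)/ln(z₂/z₁) = ln(19.2/11.0)/ln(290.0/41.5) = 0.55702/1.94419 = 0.2865
Extrapolate from 290.0 ft to 401.0 ft: V₃ = 19.2 × (401.0/290.0)^0.2865 = 19.2 × 1.0973 = 21.0681 m/s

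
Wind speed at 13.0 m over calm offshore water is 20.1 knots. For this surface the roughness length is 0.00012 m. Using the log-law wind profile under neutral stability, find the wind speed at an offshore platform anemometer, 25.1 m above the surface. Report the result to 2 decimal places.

21.24 knots

Log law: V(z) ∝ ln(z/z₀), so V₂/V₁ = ln(z₂/z₀) / ln(z₁/z₀).
ln(25.1/0.00012) = 12.2509, ln(13.0/0.00012) = 11.5930
V₂ = 20.1 × 12.2509/11.5930 = 20.1 × 1.0568 = 21.2407 knots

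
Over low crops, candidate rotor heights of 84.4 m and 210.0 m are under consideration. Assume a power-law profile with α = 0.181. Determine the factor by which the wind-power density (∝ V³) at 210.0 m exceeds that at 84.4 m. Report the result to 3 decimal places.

1.640

Speed ratio: V_B/V_A = (z_B/z_A)^α = (210.0/84.4)^0.181 = (2.4882)^0.181 = 1.17938
Power-density ratio: P_B/P_A = (V_B/V_A)³ = (1.17938)³ = 1.64044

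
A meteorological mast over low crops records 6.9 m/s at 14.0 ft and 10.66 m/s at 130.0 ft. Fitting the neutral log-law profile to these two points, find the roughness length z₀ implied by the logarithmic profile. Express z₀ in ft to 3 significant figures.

z₀ ≈ 0.234 ft

Log law: V(z) ∝ ln(z/z₀). With r = V₁/V₂ = 6.9/10.66 = 0.64728,
r · ln(z₂/z₀) = ln(z₁/z₀) ⇒ ln z₀ = (ln z₁ − r·ln z₂)/(1 − r)
ln z₀ = (2.63906 − 0.64728×4.86753) / 0.35272 = -1.4504
z₀ = exp(-1.4504) = 0.2345 ft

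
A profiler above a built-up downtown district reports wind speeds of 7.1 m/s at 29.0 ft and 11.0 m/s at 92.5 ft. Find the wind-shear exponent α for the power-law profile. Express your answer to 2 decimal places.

α ≈ 0.38

Power law: V₂/V₁ = (z₂/z₁)^α ⇒ α = ln(V₂/V₁) / ln(z₂/z₁)
α = ln(11.0/7.1) / ln(92.5/29.0) = ln(1.5493) / ln(3.1897)
  = 0.43780 / 1.15991 = 0.37744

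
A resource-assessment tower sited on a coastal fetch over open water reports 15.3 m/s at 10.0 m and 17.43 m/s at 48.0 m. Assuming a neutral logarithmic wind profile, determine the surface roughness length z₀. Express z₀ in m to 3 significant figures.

z₀ ≈ 0.000128 m

Log law: V(z) ∝ ln(z/z₀). With r = V₁/V₂ = 15.3/17.43 = 0.87780,
r · ln(z₂/z₀) = ln(z₁/z₀) ⇒ ln z₀ = (ln z₁ − r·ln z₂)/(1 − r)
ln z₀ = (2.30259 − 0.87780×3.87120) / 0.12220 = -8.9649
z₀ = exp(-8.9649) = 0.0001278 m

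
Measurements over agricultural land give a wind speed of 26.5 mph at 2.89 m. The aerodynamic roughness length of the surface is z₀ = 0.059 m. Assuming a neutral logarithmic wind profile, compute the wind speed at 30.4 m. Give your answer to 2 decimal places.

Log law: V(z) ∝ ln(z/z₀), so V₂/V₁ = ln(z₂/z₀) / ln(z₁/z₀).
ln(30.4/0.059) = 6.2447, ln(2.89/0.059) = 3.8915
V₂ = 26.5 × 6.2447/3.8915 = 26.5 × 1.6047 = 42.5246 mph

42.52 mph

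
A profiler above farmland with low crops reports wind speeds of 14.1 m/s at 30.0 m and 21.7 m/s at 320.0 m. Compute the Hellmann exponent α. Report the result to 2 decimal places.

α ≈ 0.18

Power law: V₂/V₁ = (z₂/z₁)^α ⇒ α = ln(V₂/V₁) / ln(z₂/z₁)
α = ln(21.7/14.1) / ln(320.0/30.0) = ln(1.5390) / ln(10.6667)
  = 0.43114 / 2.36712 = 0.18214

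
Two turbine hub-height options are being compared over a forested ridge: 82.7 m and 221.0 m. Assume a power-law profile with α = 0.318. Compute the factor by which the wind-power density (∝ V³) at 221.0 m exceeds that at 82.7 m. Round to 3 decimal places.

Speed ratio: V_B/V_A = (z_B/z_A)^α = (221.0/82.7)^0.318 = (2.6723)^0.318 = 1.36694
Power-density ratio: P_B/P_A = (V_B/V_A)³ = (1.36694)³ = 2.55417

2.554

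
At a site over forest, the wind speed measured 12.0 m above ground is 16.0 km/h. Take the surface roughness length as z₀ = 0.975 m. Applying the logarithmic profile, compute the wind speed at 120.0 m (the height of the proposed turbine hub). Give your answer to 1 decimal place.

Log law: V(z) ∝ ln(z/z₀), so V₂/V₁ = ln(z₂/z₀) / ln(z₁/z₀).
ln(120.0/0.975) = 4.8128, ln(12.0/0.975) = 2.5102
V₂ = 16.0 × 4.8128/2.5102 = 16.0 × 1.9173 = 30.6765 km/h

30.7 km/h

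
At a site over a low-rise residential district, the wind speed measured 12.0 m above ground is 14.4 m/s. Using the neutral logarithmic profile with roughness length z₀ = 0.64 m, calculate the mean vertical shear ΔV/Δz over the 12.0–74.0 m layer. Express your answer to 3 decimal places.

0.144 m/s/m

Log law: V₂ = V₁ · ln(z₂/z₀)/ln(z₁/z₀) = 14.4 × 4.7504/2.9312 = 23.3369 m/s
ΔV/Δz = (23.3369 − 14.4)/(74.0 − 12.0) = 8.9369/62.0000 = 0.14414 m/s/m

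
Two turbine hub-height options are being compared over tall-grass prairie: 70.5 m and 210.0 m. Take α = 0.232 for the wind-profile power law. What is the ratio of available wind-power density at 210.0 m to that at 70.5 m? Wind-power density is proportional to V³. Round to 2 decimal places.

Speed ratio: V_B/V_A = (z_B/z_A)^α = (210.0/70.5)^0.232 = (2.9787)^0.232 = 1.28818
Power-density ratio: P_B/P_A = (V_B/V_A)³ = (1.28818)³ = 2.13759

2.14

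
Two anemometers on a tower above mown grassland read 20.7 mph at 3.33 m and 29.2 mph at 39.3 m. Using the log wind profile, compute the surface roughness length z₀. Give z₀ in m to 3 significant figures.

Log law: V(z) ∝ ln(z/z₀). With r = V₁/V₂ = 20.7/29.2 = 0.70890,
r · ln(z₂/z₀) = ln(z₁/z₀) ⇒ ln z₀ = (ln z₁ − r·ln z₂)/(1 − r)
ln z₀ = (1.20297 − 0.70890×3.67122) / 0.29110 = -4.8079
z₀ = exp(-4.8079) = 0.008165 m

z₀ ≈ 0.00816 m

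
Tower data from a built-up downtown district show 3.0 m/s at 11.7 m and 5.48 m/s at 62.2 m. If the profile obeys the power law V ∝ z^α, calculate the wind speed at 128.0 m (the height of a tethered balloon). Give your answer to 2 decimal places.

First find α: α = ln(V₂/V₁)/ln(z₂/z₁) = ln(5.48/3.0)/ln(62.2/11.7) = 0.60249/1.67077 = 0.3606
Extrapolate from 62.2 m to 128.0 m: V₃ = 5.48 × (128.0/62.2)^0.3606 = 5.48 × 1.2972 = 7.1089 m/s

7.11 m/s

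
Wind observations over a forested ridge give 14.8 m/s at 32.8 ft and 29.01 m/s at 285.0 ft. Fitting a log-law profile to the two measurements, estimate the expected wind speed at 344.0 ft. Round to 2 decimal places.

Log law: V ∝ ln(z/z₀). From the pair, with r = V₁/V₂ = 0.51017,
ln z₀ = (ln z₁ − r·ln z₂)/(1 − r) = (3.4904 − 0.51017×5.6525)/0.48983 = 1.2386 → z₀ = 3.451 ft
V₃ = V₁ · ln(z₃/z₀)/ln(z₁/z₀) = 14.8 × 4.6020/2.2518 = 30.2466 m/s

30.25 m/s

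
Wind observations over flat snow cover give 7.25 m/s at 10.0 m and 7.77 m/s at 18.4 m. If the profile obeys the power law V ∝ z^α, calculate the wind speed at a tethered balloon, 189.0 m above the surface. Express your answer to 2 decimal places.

10.12 m/s

First find α: α = ln(V₂/V₁)/ln(z₂/z₁) = ln(7.77/7.25)/ln(18.4/10.0) = 0.06927/0.60977 = 0.1136
Extrapolate from 18.4 m to 189.0 m: V₃ = 7.77 × (189.0/18.4)^0.1136 = 7.77 × 1.3029 = 10.1238 m/s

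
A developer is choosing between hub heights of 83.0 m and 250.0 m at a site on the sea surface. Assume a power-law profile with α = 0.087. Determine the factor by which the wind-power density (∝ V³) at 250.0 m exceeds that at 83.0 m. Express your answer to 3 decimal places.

Speed ratio: V_B/V_A = (z_B/z_A)^α = (250.0/83.0)^0.087 = (3.0120)^0.087 = 1.10068
Power-density ratio: P_B/P_A = (V_B/V_A)³ = (1.10068)³ = 1.33347

1.333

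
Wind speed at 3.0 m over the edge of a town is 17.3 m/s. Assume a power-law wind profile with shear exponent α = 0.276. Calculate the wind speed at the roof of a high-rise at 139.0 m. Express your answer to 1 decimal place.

Power-law profile: V₂ = V₁ · (z₂/z₁)^α
V₂ = 17.3 × (139.0/3.0)^0.276 = 17.3 × (46.3333)^0.276
    = 17.3 × 2.8826 = 49.8692 m/s

49.9 m/s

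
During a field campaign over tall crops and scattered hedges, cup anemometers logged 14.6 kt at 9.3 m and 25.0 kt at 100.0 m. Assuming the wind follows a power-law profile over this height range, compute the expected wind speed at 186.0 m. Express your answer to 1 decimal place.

28.8 kt

First find α: α = ln(V₂/V₁)/ln(z₂/z₁) = ln(25.0/14.6)/ln(100.0/9.3) = 0.53785/2.37516 = 0.2265
Extrapolate from 100.0 m to 186.0 m: V₃ = 25.0 × (186.0/100.0)^0.2265 = 25.0 × 1.1509 = 28.7721 kt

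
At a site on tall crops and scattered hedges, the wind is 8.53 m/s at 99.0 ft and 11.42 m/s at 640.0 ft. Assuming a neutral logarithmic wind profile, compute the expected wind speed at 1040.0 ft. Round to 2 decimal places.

Log law: V ∝ ln(z/z₀). From the pair, with r = V₁/V₂ = 0.74694,
ln z₀ = (ln z₁ − r·ln z₂)/(1 − r) = (4.5951 − 0.74694×6.4615)/0.25306 = -0.9135 → z₀ = 0.4011 ft
V₃ = V₁ · ln(z₃/z₀)/ln(z₁/z₀) = 8.53 × 7.8605/5.5086 = 12.1718 m/s

12.17 m/s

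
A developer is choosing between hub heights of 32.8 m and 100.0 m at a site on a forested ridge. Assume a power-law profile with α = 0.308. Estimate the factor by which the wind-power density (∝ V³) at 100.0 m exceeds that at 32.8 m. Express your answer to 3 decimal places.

2.801

Speed ratio: V_B/V_A = (z_B/z_A)^α = (100.0/32.8)^0.308 = (3.0488)^0.308 = 1.40965
Power-density ratio: P_B/P_A = (V_B/V_A)³ = (1.40965)³ = 2.80113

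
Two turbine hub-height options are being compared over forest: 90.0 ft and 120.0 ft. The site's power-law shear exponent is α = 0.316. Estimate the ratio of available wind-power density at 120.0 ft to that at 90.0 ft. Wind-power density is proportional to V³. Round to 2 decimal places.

Speed ratio: V_B/V_A = (z_B/z_A)^α = (120.0/90.0)^0.316 = (1.3333)^0.316 = 1.09517
Power-density ratio: P_B/P_A = (V_B/V_A)³ = (1.09517)³ = 1.31354

1.31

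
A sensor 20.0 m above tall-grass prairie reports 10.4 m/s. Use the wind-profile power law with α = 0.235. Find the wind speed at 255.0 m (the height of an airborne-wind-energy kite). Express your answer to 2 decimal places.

Power-law profile: V₂ = V₁ · (z₂/z₁)^α
V₂ = 10.4 × (255.0/20.0)^0.235 = 10.4 × (12.7500)^0.235
    = 10.4 × 1.8188 = 18.9160 m/s

18.92 m/s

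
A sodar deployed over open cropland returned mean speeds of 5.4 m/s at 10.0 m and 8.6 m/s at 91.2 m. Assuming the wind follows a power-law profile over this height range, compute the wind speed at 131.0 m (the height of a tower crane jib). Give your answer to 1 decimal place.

9.3 m/s

First find α: α = ln(V₂/V₁)/ln(z₂/z₁) = ln(8.6/5.4)/ln(91.2/10.0) = 0.46536/2.21047 = 0.2105
Extrapolate from 91.2 m to 131.0 m: V₃ = 8.6 × (131.0/91.2)^0.2105 = 8.6 × 1.0792 = 9.2813 m/s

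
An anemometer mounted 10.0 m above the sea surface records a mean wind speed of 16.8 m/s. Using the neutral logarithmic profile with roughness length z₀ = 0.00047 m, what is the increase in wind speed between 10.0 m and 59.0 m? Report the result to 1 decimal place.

3.0 m/s

Log law: V₂ = V₁ · ln(z₂/z₀)/ln(z₁/z₀) = 16.8 × 11.7403/9.9654 = 19.7923 m/s
ΔV = 19.7923 − 16.8 = 2.9923 m/s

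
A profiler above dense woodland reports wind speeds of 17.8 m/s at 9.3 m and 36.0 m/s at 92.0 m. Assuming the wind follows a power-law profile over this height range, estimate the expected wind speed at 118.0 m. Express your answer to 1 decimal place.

First find α: α = ln(V₂/V₁)/ln(z₂/z₁) = ln(36.0/17.8)/ln(92.0/9.3) = 0.70432/2.29177 = 0.3073
Extrapolate from 92.0 m to 118.0 m: V₃ = 36.0 × (118.0/92.0)^0.3073 = 36.0 × 1.0795 = 38.8618 m/s

38.9 m/s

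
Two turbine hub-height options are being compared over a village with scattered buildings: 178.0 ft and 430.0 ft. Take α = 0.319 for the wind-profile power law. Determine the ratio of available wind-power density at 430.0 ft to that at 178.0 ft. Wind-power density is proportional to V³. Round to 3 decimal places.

2.326

Speed ratio: V_B/V_A = (z_B/z_A)^α = (430.0/178.0)^0.319 = (2.4157)^0.319 = 1.32493
Power-density ratio: P_B/P_A = (V_B/V_A)³ = (1.32493)³ = 2.32583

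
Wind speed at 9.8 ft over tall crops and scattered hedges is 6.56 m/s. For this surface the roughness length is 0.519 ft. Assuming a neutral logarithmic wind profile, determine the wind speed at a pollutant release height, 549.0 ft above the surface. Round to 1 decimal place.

15.5 m/s

Log law: V(z) ∝ ln(z/z₀), so V₂/V₁ = ln(z₂/z₀) / ln(z₁/z₀).
ln(549.0/0.519) = 6.9639, ln(9.8/0.519) = 2.9382
V₂ = 6.56 × 6.9639/2.9382 = 6.56 × 2.3701 = 15.5479 m/s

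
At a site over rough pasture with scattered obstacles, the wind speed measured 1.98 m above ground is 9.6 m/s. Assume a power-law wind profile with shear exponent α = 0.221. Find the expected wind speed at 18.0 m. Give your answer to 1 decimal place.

15.6 m/s

Power-law profile: V₂ = V₁ · (z₂/z₁)^α
V₂ = 9.6 × (18.0/1.98)^0.221 = 9.6 × (9.0909)^0.221
    = 9.6 × 1.6287 = 15.6359 m/s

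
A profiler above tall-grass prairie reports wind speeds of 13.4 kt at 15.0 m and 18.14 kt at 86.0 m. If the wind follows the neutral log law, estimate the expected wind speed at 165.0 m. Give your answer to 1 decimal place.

19.9 kt

Log law: V ∝ ln(z/z₀). From the pair, with r = V₁/V₂ = 0.73870,
ln z₀ = (ln z₁ − r·ln z₂)/(1 − r) = (2.7081 − 0.73870×4.4543)/0.26130 = -2.2287 → z₀ = 0.1077 m
V₃ = V₁ · ln(z₃/z₀)/ln(z₁/z₀) = 13.4 × 7.3347/4.9368 = 19.9086 kt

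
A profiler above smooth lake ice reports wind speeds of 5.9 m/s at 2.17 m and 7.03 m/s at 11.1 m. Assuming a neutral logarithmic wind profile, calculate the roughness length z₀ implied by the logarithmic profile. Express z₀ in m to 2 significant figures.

Log law: V(z) ∝ ln(z/z₀). With r = V₁/V₂ = 5.9/7.03 = 0.83926,
r · ln(z₂/z₀) = ln(z₁/z₀) ⇒ ln z₀ = (ln z₁ − r·ln z₂)/(1 − r)
ln z₀ = (0.77473 − 0.83926×2.40695) / 0.16074 = -7.7475
z₀ = exp(-7.7475) = 0.0004318 m

z₀ ≈ 0.00043 m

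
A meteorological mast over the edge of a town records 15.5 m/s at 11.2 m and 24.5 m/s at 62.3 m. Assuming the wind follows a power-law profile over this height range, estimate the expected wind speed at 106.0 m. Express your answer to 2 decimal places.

First find α: α = ln(V₂/V₁)/ln(z₂/z₁) = ln(24.5/15.5)/ln(62.3/11.2) = 0.45783/1.71605 = 0.2668
Extrapolate from 62.3 m to 106.0 m: V₃ = 24.5 × (106.0/62.3)^0.2668 = 24.5 × 1.1523 = 28.2324 m/s

28.23 m/s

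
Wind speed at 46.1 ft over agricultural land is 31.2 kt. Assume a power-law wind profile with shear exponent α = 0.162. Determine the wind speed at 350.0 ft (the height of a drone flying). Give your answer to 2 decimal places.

43.33 kt

Power-law profile: V₂ = V₁ · (z₂/z₁)^α
V₂ = 31.2 × (350.0/46.1)^0.162 = 31.2 × (7.5922)^0.162
    = 31.2 × 1.3887 = 43.3285 kt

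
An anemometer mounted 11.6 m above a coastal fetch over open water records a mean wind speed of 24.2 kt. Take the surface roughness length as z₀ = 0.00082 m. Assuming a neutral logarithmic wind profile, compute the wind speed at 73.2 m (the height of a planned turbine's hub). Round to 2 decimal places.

Log law: V(z) ∝ ln(z/z₀), so V₂/V₁ = ln(z₂/z₀) / ln(z₁/z₀).
ln(73.2/0.00082) = 11.3994, ln(11.6/0.00082) = 9.5572
V₂ = 24.2 × 11.3994/9.5572 = 24.2 × 1.1928 = 28.8646 kt

28.86 kt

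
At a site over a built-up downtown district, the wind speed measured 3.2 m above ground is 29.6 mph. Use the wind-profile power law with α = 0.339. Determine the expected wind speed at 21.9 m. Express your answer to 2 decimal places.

Power-law profile: V₂ = V₁ · (z₂/z₁)^α
V₂ = 29.6 × (21.9/3.2)^0.339 = 29.6 × (6.8437)^0.339
    = 29.6 × 1.9194 = 56.8141 mph

56.81 mph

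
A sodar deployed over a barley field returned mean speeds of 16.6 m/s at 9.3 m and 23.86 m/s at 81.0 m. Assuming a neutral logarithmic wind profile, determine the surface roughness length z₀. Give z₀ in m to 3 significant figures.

z₀ ≈ 0.0659 m

Log law: V(z) ∝ ln(z/z₀). With r = V₁/V₂ = 16.6/23.86 = 0.69573,
r · ln(z₂/z₀) = ln(z₁/z₀) ⇒ ln z₀ = (ln z₁ − r·ln z₂)/(1 − r)
ln z₀ = (2.23001 − 0.69573×4.39445) / 0.30427 = -2.7190
z₀ = exp(-2.7190) = 0.06594 m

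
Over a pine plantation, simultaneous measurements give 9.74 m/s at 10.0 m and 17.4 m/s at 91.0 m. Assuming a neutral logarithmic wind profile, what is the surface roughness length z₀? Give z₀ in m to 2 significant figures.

z₀ ≈ 0.60 m

Log law: V(z) ∝ ln(z/z₀). With r = V₁/V₂ = 9.74/17.4 = 0.55977,
r · ln(z₂/z₀) = ln(z₁/z₀) ⇒ ln z₀ = (ln z₁ − r·ln z₂)/(1 − r)
ln z₀ = (2.30259 − 0.55977×4.51086) / 0.44023 = -0.5053
z₀ = exp(-0.5053) = 0.6033 m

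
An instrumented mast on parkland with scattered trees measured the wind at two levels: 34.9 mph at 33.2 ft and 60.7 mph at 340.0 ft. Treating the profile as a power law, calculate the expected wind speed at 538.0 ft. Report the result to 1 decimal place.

67.7 mph

First find α: α = ln(V₂/V₁)/ln(z₂/z₁) = ln(60.7/34.9)/ln(340.0/33.2) = 0.55346/2.32640 = 0.2379
Extrapolate from 340.0 ft to 538.0 ft: V₃ = 60.7 × (538.0/340.0)^0.2379 = 60.7 × 1.1154 = 67.7023 mph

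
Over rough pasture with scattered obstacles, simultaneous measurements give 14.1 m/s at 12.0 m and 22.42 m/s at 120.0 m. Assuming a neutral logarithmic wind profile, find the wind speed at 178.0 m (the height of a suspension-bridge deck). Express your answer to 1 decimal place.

23.8 m/s

Log law: V ∝ ln(z/z₀). From the pair, with r = V₁/V₂ = 0.62890,
ln z₀ = (ln z₁ − r·ln z₂)/(1 − r) = (2.4849 − 0.62890×4.7875)/0.37110 = -1.4173 → z₀ = 0.2424 m
V₃ = V₁ · ln(z₃/z₀)/ln(z₁/z₀) = 14.1 × 6.5991/3.9022 = 23.8447 m/s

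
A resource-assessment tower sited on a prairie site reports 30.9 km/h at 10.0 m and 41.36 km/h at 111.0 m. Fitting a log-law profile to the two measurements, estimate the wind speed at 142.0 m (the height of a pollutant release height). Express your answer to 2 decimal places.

Log law: V ∝ ln(z/z₀). From the pair, with r = V₁/V₂ = 0.74710,
ln z₀ = (ln z₁ − r·ln z₂)/(1 − r) = (2.3026 − 0.74710×4.7095)/0.25290 = -4.8078 → z₀ = 0.008166 m
V₃ = V₁ · ln(z₃/z₀)/ln(z₁/z₀) = 30.9 × 9.7636/7.1104 = 42.4303 km/h

42.43 km/h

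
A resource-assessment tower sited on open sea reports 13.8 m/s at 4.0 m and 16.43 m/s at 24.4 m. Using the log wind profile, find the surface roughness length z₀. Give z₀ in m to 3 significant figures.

z₀ ≈ 0.000303 m

Log law: V(z) ∝ ln(z/z₀). With r = V₁/V₂ = 13.8/16.43 = 0.83993,
r · ln(z₂/z₀) = ln(z₁/z₀) ⇒ ln z₀ = (ln z₁ − r·ln z₂)/(1 − r)
ln z₀ = (1.38629 − 0.83993×3.19458) / 0.16007 = -8.1021
z₀ = exp(-8.1021) = 0.0003029 m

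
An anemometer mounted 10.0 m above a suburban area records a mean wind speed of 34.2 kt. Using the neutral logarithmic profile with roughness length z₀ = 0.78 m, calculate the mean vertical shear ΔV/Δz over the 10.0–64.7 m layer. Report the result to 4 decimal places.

Log law: V₂ = V₁ · ln(z₂/z₀)/ln(z₁/z₀) = 34.2 × 4.4182/2.5510 = 59.2319 kt
ΔV/Δz = (59.2319 − 34.2)/(64.7 − 10.0) = 25.0319/54.7000 = 0.45762 kt/m

0.4576 kt/m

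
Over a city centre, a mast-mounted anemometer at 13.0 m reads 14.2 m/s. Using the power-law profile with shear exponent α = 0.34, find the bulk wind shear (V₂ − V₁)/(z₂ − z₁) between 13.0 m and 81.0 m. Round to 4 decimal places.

0.1802 m/s/m

Power law: V₂ = V₁ · (z₂/z₁)^α = 14.2 × (6.2308)^0.34 = 26.4504 m/s
ΔV/Δz = (26.4504 − 14.2)/(81.0 − 13.0) = 12.2504/68.0000 = 0.18015 m/s/m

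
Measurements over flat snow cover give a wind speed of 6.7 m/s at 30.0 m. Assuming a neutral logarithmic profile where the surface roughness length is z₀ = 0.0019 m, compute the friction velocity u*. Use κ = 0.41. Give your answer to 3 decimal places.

Log law: V(z) = (u*/κ) · ln(z/z₀) ⇒ u* = κ · V / ln(z/z₀)
u* = 0.41 × 6.7 / ln(30.0/0.0019) = 0.41 × 6.7 / 9.6671
   = 2.7470 / 9.6671 = 0.2842 m/s

u* ≈ 0.284 m/s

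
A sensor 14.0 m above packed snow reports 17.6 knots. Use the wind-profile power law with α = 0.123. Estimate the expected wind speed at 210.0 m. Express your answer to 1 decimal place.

Power-law profile: V₂ = V₁ · (z₂/z₁)^α
V₂ = 17.6 × (210.0/14.0)^0.123 = 17.6 × (15.0000)^0.123
    = 17.6 × 1.3953 = 24.5568 knots

24.6 knots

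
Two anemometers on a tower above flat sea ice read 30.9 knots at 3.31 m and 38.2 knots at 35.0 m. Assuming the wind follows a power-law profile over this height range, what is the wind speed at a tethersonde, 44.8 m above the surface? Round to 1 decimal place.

First find α: α = ln(V₂/V₁)/ln(z₂/z₁) = ln(38.2/30.9)/ln(35.0/3.31) = 0.21208/2.35840 = 0.0899
Extrapolate from 35.0 m to 44.8 m: V₃ = 38.2 × (44.8/35.0)^0.0899 = 38.2 × 1.0224 = 39.0575 knots

39.1 knots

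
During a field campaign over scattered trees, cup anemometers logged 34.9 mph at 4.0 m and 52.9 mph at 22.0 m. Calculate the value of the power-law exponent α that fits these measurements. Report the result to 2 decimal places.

α ≈ 0.24

Power law: V₂/V₁ = (z₂/z₁)^α ⇒ α = ln(V₂/V₁) / ln(z₂/z₁)
α = ln(52.9/34.9) / ln(22.0/4.0) = ln(1.5158) / ln(5.5000)
  = 0.41592 / 1.70475 = 0.24398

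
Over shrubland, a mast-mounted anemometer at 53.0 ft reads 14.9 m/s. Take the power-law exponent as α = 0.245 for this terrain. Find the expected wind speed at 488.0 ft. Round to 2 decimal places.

25.67 m/s

Power-law profile: V₂ = V₁ · (z₂/z₁)^α
V₂ = 14.9 × (488.0/53.0)^0.245 = 14.9 × (9.2075)^0.245
    = 14.9 × 1.7227 = 25.6686 m/s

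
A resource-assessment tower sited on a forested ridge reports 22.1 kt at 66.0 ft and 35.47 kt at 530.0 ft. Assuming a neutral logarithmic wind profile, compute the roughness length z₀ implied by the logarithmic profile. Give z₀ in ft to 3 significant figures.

z₀ ≈ 2.11 ft

Log law: V(z) ∝ ln(z/z₀). With r = V₁/V₂ = 22.1/35.47 = 0.62306,
r · ln(z₂/z₀) = ln(z₁/z₀) ⇒ ln z₀ = (ln z₁ − r·ln z₂)/(1 − r)
ln z₀ = (4.18965 − 0.62306×6.27288) / 0.37694 = 0.7462
z₀ = exp(0.7462) = 2.109 ft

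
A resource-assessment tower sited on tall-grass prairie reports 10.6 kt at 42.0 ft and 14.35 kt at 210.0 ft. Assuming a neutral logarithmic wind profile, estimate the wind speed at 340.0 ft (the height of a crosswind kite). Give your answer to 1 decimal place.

Log law: V ∝ ln(z/z₀). From the pair, with r = V₁/V₂ = 0.73868,
ln z₀ = (ln z₁ − r·ln z₂)/(1 − r) = (3.7377 − 0.73868×5.3471)/0.26132 = -0.8117 → z₀ = 0.4441 ft
V₃ = V₁ · ln(z₃/z₀)/ln(z₁/z₀) = 10.6 × 6.6406/4.5493 = 15.4727 kt

15.5 kt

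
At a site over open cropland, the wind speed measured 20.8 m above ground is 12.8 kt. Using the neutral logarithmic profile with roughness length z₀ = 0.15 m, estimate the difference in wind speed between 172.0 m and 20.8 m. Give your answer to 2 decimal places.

Log law: V₂ = V₁ · ln(z₂/z₀)/ln(z₁/z₀) = 12.8 × 7.0446/4.9321 = 18.2826 kt
ΔV = 18.2826 − 12.8 = 5.4826 kt

5.48 kt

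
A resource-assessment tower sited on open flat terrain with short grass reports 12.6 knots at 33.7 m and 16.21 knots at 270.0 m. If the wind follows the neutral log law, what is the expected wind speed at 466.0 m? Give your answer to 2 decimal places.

17.16 knots

Log law: V ∝ ln(z/z₀). From the pair, with r = V₁/V₂ = 0.77730,
ln z₀ = (ln z₁ − r·ln z₂)/(1 − r) = (3.5175 − 0.77730×5.5984)/0.22270 = -3.7456 → z₀ = 0.02362 m
V₃ = V₁ · ln(z₃/z₀)/ln(z₁/z₀) = 12.6 × 9.8897/7.2631 = 17.1568 knots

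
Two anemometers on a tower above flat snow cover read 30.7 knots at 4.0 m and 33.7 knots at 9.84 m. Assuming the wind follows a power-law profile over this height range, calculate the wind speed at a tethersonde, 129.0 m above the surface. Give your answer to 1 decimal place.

44.0 knots

First find α: α = ln(V₂/V₁)/ln(z₂/z₁) = ln(33.7/30.7)/ln(9.84/4.0) = 0.09324/0.90016 = 0.1036
Extrapolate from 9.84 m to 129.0 m: V₃ = 33.7 × (129.0/9.84)^0.1036 = 33.7 × 1.3054 = 43.9932 knots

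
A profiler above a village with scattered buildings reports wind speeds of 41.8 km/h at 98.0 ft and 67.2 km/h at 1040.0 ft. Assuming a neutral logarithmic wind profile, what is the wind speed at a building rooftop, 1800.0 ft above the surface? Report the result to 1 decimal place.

73.1 km/h

Log law: V ∝ ln(z/z₀). From the pair, with r = V₁/V₂ = 0.62202,
ln z₀ = (ln z₁ − r·ln z₂)/(1 − r) = (4.5850 − 0.62202×6.9470)/0.37798 = 0.6979 → z₀ = 2.009 ft
V₃ = V₁ · ln(z₃/z₀)/ln(z₁/z₀) = 41.8 × 6.7977/3.8871 = 73.0990 km/h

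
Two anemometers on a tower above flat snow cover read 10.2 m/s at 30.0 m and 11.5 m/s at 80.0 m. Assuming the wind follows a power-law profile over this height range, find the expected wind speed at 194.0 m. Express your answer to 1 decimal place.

12.8 m/s

First find α: α = ln(V₂/V₁)/ln(z₂/z₁) = ln(11.5/10.2)/ln(80.0/30.0) = 0.11996/0.98083 = 0.1223
Extrapolate from 80.0 m to 194.0 m: V₃ = 11.5 × (194.0/80.0)^0.1223 = 11.5 × 1.1144 = 12.8159 m/s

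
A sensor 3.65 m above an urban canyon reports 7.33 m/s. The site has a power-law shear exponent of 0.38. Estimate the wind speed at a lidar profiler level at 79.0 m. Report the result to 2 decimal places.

Power-law profile: V₂ = V₁ · (z₂/z₁)^α
V₂ = 7.33 × (79.0/3.65)^0.38 = 7.33 × (21.6438)^0.38
    = 7.33 × 3.2168 = 23.5793 m/s

23.58 m/s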